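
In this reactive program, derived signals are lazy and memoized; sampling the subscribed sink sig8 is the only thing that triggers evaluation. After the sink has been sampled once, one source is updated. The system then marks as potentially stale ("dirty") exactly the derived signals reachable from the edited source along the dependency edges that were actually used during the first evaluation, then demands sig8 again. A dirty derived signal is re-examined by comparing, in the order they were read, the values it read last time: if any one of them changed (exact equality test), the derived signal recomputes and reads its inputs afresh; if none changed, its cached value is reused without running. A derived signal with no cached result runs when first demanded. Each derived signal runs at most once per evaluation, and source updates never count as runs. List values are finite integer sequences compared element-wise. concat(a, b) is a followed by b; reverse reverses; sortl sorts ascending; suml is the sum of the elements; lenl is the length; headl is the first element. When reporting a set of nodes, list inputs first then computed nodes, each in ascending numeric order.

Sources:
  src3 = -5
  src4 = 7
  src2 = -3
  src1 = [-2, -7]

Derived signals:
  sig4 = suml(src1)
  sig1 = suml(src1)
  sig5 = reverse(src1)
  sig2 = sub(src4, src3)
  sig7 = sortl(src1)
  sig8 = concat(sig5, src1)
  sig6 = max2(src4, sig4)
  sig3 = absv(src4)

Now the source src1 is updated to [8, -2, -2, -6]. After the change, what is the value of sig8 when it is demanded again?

First demand of the output computes:
  sig5 = reverse([-2, -7]) = [-7, -2]
  sig8 = concat([-7, -2], [-2, -7]) = [-7, -2, -2, -7]

After the edit, cleaning proceeds:
  sig5: a read changed (src1 [-2, -7]->[8, -2, -2, -6]) — executes, giving [-6, -2, -2, 8].
  sig8: a read changed (sig5 [-7, -2]->[-6, -2, -2, 8]; src1 [-2, -7]->[8, -2, -2, -6]) — executes, giving [-6, -2, -2, 8, 8, -2, -2, -6].

Demanding sig8 again yields [-6, -2, -2, 8, 8, -2, -2, -6].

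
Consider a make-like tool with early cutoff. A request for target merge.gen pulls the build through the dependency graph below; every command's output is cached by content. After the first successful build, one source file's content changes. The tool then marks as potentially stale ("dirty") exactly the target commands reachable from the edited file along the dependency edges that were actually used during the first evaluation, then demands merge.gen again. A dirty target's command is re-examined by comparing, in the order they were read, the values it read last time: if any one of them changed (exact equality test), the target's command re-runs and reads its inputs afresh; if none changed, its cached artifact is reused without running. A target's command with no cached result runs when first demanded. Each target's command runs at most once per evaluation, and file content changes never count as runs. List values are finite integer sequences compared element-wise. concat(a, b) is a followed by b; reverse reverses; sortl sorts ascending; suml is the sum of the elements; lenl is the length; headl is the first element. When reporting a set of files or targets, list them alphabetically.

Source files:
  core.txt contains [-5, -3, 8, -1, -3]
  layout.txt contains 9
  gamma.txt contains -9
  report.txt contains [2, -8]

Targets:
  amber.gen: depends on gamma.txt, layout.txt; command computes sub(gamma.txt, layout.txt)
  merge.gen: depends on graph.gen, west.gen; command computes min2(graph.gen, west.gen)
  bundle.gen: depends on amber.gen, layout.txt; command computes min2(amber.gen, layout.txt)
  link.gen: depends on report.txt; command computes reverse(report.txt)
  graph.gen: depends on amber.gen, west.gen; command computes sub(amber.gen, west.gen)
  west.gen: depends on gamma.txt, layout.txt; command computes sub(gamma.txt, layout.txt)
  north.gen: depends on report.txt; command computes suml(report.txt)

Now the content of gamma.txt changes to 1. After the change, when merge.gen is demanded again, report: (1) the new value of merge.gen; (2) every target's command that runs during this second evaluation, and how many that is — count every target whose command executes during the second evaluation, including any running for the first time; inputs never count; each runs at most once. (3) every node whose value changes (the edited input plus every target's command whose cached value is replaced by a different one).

First demand of the output computes:
  amber.gen = sub(-9, 9) = -18
  west.gen = sub(-9, 9) = -18
  graph.gen = sub(-18, -18) = 0
  merge.gen = min2(0, -18) = -18

After the edit, cleaning proceeds:
  amber.gen: a read changed (gamma.txt -9->1) — executes, giving -8.
  west.gen: a read changed (gamma.txt -9->1) — executes, giving -8.
  graph.gen: a read changed (amber.gen -18->-8; west.gen -18->-8) — executes, giving 0 — identical to its old value.
  merge.gen: a read changed (west.gen -18->-8) — executes, giving -8.

Demanding merge.gen again yields -8.
4 target commands run: amber.gen, graph.gen, merge.gen, west.gen.
The nodes whose values change: amber.gen, gamma.txt, merge.gen, west.gen.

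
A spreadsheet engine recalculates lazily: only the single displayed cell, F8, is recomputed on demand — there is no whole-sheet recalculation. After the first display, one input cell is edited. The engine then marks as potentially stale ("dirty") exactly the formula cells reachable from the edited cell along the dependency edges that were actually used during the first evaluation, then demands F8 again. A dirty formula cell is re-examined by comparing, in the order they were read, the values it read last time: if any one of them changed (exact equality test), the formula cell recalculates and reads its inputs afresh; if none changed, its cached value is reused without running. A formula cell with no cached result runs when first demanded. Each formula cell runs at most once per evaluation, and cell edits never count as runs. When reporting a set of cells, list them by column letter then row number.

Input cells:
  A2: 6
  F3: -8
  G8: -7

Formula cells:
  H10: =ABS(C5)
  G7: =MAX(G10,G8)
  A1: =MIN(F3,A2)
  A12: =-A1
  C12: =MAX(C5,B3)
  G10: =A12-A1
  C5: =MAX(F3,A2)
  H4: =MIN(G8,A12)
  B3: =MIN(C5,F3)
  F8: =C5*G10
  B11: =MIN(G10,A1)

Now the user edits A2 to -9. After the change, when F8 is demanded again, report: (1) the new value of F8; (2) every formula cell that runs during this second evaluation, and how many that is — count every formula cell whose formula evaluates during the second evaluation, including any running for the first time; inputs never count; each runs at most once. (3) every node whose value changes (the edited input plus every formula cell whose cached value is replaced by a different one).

New value of F8: -144.
Formula cells that run: A1, A12, C5, F8, G10 — 5 in total.
Values that change: A1, A2, A12, C5, F8, G10.

First evaluation (everything demanded from the output):
  A1 = MIN(-8, 6) = -8
  A12 = -(-8) = 8
  C5 = MAX(-8, 6) = 6
  G10 = 8 - -8 = 16
  F8 = 6 * 16 = 96

Propagation after the edit:
  A1: runs — A2 6->-9; result -9.
  A12: runs — A1 -8->-9; result 9.
  C5: runs — A2 6->-9; result -8.
  G10: runs — A12 8->9; A1 -8->-9; result 18.
  F8: runs — C5 6->-8; G10 16->18; result -144.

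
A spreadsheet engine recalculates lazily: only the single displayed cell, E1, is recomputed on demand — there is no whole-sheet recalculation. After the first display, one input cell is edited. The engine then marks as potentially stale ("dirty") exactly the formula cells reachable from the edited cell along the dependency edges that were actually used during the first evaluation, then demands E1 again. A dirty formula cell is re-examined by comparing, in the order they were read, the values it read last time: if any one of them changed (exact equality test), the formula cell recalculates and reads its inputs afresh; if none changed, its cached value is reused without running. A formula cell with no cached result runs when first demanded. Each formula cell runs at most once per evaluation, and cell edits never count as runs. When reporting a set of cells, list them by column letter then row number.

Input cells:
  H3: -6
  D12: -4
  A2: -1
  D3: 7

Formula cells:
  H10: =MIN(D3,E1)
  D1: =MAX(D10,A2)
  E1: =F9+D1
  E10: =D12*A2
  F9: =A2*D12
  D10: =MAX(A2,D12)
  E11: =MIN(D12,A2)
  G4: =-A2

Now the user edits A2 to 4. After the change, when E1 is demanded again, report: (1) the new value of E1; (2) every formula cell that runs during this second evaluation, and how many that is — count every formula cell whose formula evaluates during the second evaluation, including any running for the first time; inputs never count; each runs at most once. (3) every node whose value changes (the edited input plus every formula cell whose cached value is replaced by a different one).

First evaluation (everything demanded from the output):
  D10 = MAX(-1, -4) = -1
  D1 = MAX(-1, -1) = -1
  F9 = -1 * -4 = 4
  E1 = 4 + -1 = 3

Propagation after the edit:
  D10: runs — A2 -1->4; result 4.
  D1: runs — D10 -1->4; A2 -1->4; result 4.
  F9: runs — A2 -1->4; result -16.
  E1: runs — F9 4->-16; D1 -1->4; result -12.

New value of E1: -12.
Formula cells that run: D1, D10, E1, F9 — 4 in total.
Values that change: A2, D1, D10, E1, F9.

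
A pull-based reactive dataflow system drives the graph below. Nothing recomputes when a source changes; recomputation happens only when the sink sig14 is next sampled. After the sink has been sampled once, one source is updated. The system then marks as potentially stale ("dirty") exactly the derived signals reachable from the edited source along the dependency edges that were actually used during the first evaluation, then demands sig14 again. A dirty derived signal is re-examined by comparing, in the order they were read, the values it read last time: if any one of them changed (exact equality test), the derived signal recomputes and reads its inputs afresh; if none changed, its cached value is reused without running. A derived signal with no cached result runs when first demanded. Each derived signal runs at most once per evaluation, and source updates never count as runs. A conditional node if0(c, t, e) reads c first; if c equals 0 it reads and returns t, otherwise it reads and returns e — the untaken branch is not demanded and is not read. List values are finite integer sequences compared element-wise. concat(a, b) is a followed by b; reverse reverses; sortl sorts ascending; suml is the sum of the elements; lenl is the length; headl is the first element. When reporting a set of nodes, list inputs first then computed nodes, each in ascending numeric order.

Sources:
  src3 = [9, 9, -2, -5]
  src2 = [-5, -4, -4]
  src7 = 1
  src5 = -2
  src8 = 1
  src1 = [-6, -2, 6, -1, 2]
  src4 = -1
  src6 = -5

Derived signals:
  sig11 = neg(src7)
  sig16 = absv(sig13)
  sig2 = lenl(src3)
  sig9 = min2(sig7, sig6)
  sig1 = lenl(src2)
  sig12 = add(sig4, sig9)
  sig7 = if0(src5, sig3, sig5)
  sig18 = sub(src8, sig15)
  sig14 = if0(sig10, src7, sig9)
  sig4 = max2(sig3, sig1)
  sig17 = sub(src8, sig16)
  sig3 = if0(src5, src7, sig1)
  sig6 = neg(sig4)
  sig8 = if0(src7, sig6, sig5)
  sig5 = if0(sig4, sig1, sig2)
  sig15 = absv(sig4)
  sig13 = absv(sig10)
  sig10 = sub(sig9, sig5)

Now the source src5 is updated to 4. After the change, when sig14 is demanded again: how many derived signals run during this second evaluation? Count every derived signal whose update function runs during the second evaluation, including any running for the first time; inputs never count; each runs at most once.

Derived signals that run: sig3, sig7 — 2 in total.
Key observation: the cutoff stops propagation at sig4 — its inputs' values are unchanged, so it reuses its cache.

First evaluation (everything demanded from the output):
  sig1 = lenl([-5, -4, -4]) = 3
  sig2 = lenl([9, 9, -2, -5]) = 4
  sig3 = if0(src5=-2 -> else branch sig1) = 3
  sig4 = max2(3, 3) = 3
  sig5 = if0(sig4=3 -> else branch sig2) = 4
  sig6 = neg(3) = -3
  sig7 = if0(src5=-2 -> else branch sig5) = 4
  sig9 = min2(4, -3) = -3
  sig10 = sub(-3, 4) = -7
  sig14 = if0(sig10=-7 -> else branch sig9) = -3

Propagation after the edit:
  sig3: runs — src5 -2->4; result 3 (same value as before).
  sig4: checked — values it read are unchanged (sig3 unchanged, sig1 unchanged); reused cached 3 without running.
  sig5: checked — values it read are unchanged (sig4 unchanged, sig2 unchanged); reused cached 4 without running.
  sig6: checked — values it read are unchanged (sig4 unchanged); reused cached -3 without running.
  sig7: runs — src5 -2->4; result 4 (same value as before).
  sig9: checked — values it read are unchanged (sig7 unchanged, sig6 unchanged); reused cached -3 without running.
  sig10: checked — values it read are unchanged (sig9 unchanged, sig5 unchanged); reused cached -7 without running.
  sig14: checked — values it read are unchanged (sig10 unchanged, sig9 unchanged); reused cached -3 without running.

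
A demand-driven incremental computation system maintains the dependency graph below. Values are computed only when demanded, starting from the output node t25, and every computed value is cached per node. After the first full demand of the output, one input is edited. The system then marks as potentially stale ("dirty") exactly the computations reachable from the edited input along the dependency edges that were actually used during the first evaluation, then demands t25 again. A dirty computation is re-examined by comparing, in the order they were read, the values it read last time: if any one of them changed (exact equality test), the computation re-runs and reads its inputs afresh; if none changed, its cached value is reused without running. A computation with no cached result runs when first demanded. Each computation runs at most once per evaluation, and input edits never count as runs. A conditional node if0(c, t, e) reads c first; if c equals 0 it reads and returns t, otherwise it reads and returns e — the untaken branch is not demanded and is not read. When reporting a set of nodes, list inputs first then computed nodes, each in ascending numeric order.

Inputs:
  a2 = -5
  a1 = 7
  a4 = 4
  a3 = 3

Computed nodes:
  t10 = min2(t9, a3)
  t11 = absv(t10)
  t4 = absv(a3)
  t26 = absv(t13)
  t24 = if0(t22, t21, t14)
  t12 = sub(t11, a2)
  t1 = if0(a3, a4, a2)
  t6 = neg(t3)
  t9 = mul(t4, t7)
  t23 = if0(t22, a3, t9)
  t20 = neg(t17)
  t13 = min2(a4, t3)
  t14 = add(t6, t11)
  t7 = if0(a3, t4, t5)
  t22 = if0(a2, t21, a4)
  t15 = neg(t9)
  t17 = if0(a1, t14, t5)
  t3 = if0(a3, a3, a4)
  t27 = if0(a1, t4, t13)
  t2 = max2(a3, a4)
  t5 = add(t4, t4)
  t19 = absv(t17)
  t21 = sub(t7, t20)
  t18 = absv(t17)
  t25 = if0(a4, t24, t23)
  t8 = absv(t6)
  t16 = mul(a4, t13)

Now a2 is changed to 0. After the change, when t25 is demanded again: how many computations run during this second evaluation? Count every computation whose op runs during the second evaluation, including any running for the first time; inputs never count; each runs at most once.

Computations that run: t17, t20, t21, t22, t23 — 5 in total.
Key observation: a condition flipped, so demand reaches new nodes — t17, t20, t21 run for the first time.

First evaluation (everything demanded from the output):
  t4 = absv(3) = 3
  t5 = add(3, 3) = 6
  t7 = if0(a3=3 -> else branch t5) = 6
  t9 = mul(3, 6) = 18
  t22 = if0(a2=-5 -> else branch a4) = 4
  t23 = if0(t22=4 -> else branch t9) = 18
  t25 = if0(a4=4 -> else branch t23) = 18

Propagation after the edit:
  t17: demanded for the first time — runs, produces 6.
  t20: demanded for the first time — runs, produces -6.
  t21: demanded for the first time — runs, produces 12.
  t22: runs — a2 -5->0; result 12.
  t23: runs — t22 4->12; result 18 (same value as before).
  t25: checked — values it read are unchanged (a4 unchanged, t23 unchanged); reused cached 18 without running.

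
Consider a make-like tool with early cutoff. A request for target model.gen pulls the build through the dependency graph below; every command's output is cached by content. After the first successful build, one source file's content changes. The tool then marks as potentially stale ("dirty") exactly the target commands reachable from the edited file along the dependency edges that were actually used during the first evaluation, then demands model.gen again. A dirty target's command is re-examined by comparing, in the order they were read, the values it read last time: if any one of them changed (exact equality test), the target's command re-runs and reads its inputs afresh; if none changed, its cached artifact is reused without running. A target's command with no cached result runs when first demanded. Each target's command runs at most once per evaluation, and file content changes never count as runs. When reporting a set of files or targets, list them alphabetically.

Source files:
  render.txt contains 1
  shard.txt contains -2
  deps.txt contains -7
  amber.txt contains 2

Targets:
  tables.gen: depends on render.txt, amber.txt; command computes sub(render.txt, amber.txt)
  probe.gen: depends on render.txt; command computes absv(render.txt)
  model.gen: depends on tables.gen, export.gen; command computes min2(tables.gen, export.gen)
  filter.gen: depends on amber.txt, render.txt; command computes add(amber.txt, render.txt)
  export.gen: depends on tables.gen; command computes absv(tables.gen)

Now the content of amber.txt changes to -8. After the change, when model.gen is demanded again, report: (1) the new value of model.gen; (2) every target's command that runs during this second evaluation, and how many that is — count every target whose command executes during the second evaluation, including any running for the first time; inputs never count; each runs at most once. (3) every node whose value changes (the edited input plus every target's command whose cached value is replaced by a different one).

Demanding model.gen again yields 9.
3 target commands run: export.gen, model.gen, tables.gen.
The nodes whose values change: amber.txt, export.gen, model.gen, tables.gen.

First demand of the output computes:
  tables.gen = sub(1, 2) = -1
  export.gen = absv(-1) = 1
  model.gen = min2(-1, 1) = -1

After the edit, cleaning proceeds:
  tables.gen: a read changed (amber.txt 2->-8) — executes, giving 9.
  export.gen: a read changed (tables.gen -1->9) — executes, giving 9.
  model.gen: a read changed (tables.gen -1->9; export.gen 1->9) — executes, giving 9.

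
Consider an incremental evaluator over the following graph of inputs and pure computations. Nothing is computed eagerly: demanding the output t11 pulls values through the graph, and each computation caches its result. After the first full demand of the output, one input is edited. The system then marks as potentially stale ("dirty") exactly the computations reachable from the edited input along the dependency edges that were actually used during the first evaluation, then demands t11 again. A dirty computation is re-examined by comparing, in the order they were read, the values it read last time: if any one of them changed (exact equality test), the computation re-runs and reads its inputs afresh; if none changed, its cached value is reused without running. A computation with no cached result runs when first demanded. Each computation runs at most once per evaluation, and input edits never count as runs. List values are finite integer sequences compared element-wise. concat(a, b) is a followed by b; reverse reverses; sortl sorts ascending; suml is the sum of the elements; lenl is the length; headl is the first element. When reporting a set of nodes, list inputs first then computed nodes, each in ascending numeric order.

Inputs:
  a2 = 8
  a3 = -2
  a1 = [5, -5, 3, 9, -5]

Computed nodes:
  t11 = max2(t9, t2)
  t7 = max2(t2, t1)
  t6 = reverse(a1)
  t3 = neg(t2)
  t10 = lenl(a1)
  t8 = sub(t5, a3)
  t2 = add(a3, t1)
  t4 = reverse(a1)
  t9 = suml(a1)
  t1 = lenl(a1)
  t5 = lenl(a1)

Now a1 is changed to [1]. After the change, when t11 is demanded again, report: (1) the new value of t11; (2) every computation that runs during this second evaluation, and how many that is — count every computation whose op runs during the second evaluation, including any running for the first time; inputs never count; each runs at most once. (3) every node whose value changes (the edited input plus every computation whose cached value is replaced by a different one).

t11 now evaluates to 1.
Run set: t1, t2, t9, t11 (4 run).
Changed values: a1, t1, t2, t9, t11.

Initial pass — values computed on the first demand:
  t1 = lenl([5, -5, 3, 9, -5]) = 5
  t2 = add(-2, 5) = 3
  t9 = suml([5, -5, 3, 9, -5]) = 7
  t11 = max2(7, 3) = 7

Second demand — change propagation:
  t1: re-runs because a1 [5, -5, 3, 9, -5]->[1]; new result 1.
  t2: re-runs because t1 5->1; new result -1.
  t9: re-runs because a1 [5, -5, 3, 9, -5]->[1]; new result 1.
  t11: re-runs because t9 7->1; t2 3->-1; new result 1.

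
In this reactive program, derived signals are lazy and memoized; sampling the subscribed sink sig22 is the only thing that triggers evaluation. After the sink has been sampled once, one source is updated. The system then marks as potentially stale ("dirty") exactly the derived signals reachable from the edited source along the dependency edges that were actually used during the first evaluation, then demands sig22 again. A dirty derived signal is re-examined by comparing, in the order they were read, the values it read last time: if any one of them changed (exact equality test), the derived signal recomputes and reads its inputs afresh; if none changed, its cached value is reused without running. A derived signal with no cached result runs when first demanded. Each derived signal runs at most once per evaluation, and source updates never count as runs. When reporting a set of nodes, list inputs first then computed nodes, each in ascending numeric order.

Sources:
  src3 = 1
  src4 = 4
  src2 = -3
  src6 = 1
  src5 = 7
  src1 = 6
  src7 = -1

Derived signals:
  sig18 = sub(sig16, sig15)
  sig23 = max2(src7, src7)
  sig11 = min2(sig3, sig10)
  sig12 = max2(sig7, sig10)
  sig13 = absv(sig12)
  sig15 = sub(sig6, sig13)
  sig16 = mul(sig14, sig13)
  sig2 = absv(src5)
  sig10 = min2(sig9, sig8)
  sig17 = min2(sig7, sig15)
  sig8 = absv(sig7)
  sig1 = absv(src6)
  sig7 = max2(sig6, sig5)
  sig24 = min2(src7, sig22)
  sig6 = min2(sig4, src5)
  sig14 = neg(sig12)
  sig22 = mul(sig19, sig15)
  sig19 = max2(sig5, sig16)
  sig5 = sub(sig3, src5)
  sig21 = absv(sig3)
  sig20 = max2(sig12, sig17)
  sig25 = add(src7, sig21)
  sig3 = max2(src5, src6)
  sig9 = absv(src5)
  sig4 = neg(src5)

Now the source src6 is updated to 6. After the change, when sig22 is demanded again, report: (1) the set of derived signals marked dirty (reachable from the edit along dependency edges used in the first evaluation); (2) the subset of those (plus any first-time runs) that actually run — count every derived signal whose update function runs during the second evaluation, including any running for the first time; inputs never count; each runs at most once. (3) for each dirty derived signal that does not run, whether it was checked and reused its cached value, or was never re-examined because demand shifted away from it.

The edit dirties: sig3, sig5, sig7, sig8, sig10, sig12, sig13, sig14, sig15, sig16, sig19, sig22.
1 derived signals run: sig3.
Cache hits after checking: sig5, sig7, sig8, sig10, sig12, sig13, sig14, sig15, sig16, sig19, sig22.
Note the absorption at sig3: it re-runs yet its value is the same, leaving the output's value untouched.

First demand of the output computes:
  sig3 = max2(7, 1) = 7
  sig4 = neg(7) = -7
  sig5 = sub(7, 7) = 0
  sig6 = min2(-7, 7) = -7
  sig7 = max2(-7, 0) = 0
  sig8 = absv(0) = 0
  sig9 = absv(7) = 7
  sig10 = min2(7, 0) = 0
  sig12 = max2(0, 0) = 0
  sig13 = absv(0) = 0
  sig14 = neg(0) = 0
  sig15 = sub(-7, 0) = -7
  sig16 = mul(0, 0) = 0
  sig19 = max2(0, 0) = 0
  sig22 = mul(0, -7) = 0

After the edit, cleaning proceeds:
  sig3: a read changed (src6 1->6) — executes, giving 7 — identical to its old value.
  sig5: dirty, but its reads are unchanged (sig3 unchanged, src5 unchanged); cached 0 stands.
  sig7: dirty, but its reads are unchanged (sig6 unchanged, sig5 unchanged); cached 0 stands.
  sig8: dirty, but its reads are unchanged (sig7 unchanged); cached 0 stands.
  sig10: dirty, but its reads are unchanged (sig9 unchanged, sig8 unchanged); cached 0 stands.
  sig12: dirty, but its reads are unchanged (sig7 unchanged, sig10 unchanged); cached 0 stands.
  sig13: dirty, but its reads are unchanged (sig12 unchanged); cached 0 stands.
  sig14: dirty, but its reads are unchanged (sig12 unchanged); cached 0 stands.
  sig15: dirty, but its reads are unchanged (sig6 unchanged, sig13 unchanged); cached -7 stands.
  sig16: dirty, but its reads are unchanged (sig14 unchanged, sig13 unchanged); cached 0 stands.
  sig19: dirty, but its reads are unchanged (sig5 unchanged, sig16 unchanged); cached 0 stands.
  sig22: dirty, but its reads are unchanged (sig19 unchanged, sig15 unchanged); cached 0 stands.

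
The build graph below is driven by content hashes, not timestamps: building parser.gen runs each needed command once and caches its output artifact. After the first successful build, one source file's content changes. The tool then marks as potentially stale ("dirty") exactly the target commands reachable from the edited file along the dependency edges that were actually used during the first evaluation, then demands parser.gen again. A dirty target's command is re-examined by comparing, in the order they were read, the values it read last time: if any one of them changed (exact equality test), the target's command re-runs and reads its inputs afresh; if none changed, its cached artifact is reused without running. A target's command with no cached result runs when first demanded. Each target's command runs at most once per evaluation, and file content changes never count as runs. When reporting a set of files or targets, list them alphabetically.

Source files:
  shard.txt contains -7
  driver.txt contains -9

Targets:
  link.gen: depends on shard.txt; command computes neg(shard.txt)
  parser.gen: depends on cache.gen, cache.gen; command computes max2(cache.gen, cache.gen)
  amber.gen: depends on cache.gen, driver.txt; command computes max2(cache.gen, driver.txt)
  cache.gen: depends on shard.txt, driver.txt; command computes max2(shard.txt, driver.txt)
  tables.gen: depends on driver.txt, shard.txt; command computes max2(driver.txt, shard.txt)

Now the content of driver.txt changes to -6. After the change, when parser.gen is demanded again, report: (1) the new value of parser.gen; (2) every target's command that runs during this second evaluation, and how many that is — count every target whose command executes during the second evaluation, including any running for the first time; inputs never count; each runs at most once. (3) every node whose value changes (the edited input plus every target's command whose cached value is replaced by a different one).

parser.gen now evaluates to -6.
Run set: cache.gen, parser.gen (2 run).
Changed values: cache.gen, driver.txt, parser.gen.

Initial pass — values computed on the first demand:
  cache.gen = max2(-7, -9) = -7
  parser.gen = max2(-7, -7) = -7

Second demand — change propagation:
  cache.gen: re-runs because driver.txt -9->-6; new result -6.
  parser.gen: re-runs because cache.gen -7->-6; cache.gen -7->-6; new result -6.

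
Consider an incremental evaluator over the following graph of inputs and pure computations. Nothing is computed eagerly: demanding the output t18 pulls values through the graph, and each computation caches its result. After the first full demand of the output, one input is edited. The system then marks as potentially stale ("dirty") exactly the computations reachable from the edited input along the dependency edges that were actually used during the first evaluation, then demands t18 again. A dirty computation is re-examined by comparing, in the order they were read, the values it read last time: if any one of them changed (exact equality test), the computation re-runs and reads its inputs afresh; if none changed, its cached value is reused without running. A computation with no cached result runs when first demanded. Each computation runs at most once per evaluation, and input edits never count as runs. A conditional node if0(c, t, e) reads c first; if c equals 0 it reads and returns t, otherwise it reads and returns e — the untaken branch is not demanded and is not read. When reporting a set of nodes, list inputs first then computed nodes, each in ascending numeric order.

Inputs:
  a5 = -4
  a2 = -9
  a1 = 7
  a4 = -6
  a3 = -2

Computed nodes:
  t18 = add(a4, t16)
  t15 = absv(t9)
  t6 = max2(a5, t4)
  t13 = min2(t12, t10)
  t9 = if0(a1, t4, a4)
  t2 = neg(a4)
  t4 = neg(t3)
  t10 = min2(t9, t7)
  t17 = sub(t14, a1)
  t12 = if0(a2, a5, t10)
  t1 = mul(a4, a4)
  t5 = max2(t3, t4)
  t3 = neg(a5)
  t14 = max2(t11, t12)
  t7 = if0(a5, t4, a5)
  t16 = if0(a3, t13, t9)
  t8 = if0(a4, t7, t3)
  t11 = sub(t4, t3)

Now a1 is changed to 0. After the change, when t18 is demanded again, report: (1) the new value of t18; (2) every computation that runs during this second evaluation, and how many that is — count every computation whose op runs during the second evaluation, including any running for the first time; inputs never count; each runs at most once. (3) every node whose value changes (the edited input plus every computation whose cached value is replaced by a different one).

t18 now evaluates to -10.
Run set: t3, t4, t9, t16, t18 (5 run).
Changed values: a1, t9, t16, t18.
The important point: the flipped condition pulls in fresh nodes; t3, t4 run for the first time.

Initial pass — values computed on the first demand:
  t9 = if0(a1=7 -> else branch a4) = -6
  t16 = if0(a3=-2 -> else branch t9) = -6
  t18 = add(-6, -6) = -12

Second demand — change propagation:
  t3: newly demanded (no cache) — executes and yields 4.
  t4: newly demanded (no cache) — executes and yields -4.
  t9: re-runs because a1 7->0; new result -4.
  t16: re-runs because t9 -6->-4; new result -4.
  t18: re-runs because t16 -6->-4; new result -10.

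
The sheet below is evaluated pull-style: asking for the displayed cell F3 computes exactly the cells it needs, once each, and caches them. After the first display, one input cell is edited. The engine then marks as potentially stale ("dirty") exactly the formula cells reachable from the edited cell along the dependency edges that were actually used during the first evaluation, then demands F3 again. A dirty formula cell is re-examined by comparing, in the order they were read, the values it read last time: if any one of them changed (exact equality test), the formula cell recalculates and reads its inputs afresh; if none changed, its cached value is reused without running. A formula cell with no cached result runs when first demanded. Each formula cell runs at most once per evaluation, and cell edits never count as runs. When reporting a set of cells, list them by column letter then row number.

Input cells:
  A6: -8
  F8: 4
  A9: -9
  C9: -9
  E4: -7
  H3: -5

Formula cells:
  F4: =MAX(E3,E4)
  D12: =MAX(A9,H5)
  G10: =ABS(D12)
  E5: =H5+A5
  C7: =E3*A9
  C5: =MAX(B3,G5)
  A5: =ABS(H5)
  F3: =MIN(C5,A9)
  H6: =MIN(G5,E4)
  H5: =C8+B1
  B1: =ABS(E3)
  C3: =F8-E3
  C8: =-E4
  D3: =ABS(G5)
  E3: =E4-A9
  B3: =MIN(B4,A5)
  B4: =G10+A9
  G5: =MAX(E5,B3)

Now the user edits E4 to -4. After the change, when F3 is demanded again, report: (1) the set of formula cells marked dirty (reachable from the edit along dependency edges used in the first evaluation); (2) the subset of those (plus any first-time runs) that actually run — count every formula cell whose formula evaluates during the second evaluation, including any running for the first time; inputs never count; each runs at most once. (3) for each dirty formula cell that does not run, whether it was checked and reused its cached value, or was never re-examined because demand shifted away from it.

The edit dirties: A5, B1, B3, B4, C5, C8, D12, E3, E5, F3, G5, G10, H5.
4 formula cells run: B1, C8, E3, H5.
Cache hits after checking: A5, B3, B4, C5, D12, E5, F3, G5, G10.
Note the absorption at H5: it re-runs yet its value is the same, leaving the output's value untouched.

First demand of the output computes:
  C8 = -(-7) = 7
  E3 = -7 - -9 = 2
  B1 = ABS(2) = 2
  H5 = 7 + 2 = 9
  A5 = ABS(9) = 9
  D12 = MAX(-9, 9) = 9
  E5 = 9 + 9 = 18
  G10 = ABS(9) = 9
  B4 = 9 + -9 = 0
  B3 = MIN(0, 9) = 0
  G5 = MAX(18, 0) = 18
  C5 = MAX(0, 18) = 18
  F3 = MIN(18, -9) = -9

After the edit, cleaning proceeds:
  C8: a read changed (E4 -7->-4) — executes, giving 4.
  E3: a read changed (E4 -7->-4) — executes, giving 5.
  B1: a read changed (E3 2->5) — executes, giving 5.
  H5: a read changed (C8 7->4; B1 2->5) — executes, giving 9 — identical to its old value.
  A5: dirty, but its reads are unchanged (H5 unchanged); cached 9 stands.
  D12: dirty, but its reads are unchanged (A9 unchanged, H5 unchanged); cached 9 stands.
  E5: dirty, but its reads are unchanged (H5 unchanged, A5 unchanged); cached 18 stands.
  G10: dirty, but its reads are unchanged (D12 unchanged); cached 9 stands.
  B4: dirty, but its reads are unchanged (G10 unchanged, A9 unchanged); cached 0 stands.
  B3: dirty, but its reads are unchanged (B4 unchanged, A5 unchanged); cached 0 stands.
  G5: dirty, but its reads are unchanged (E5 unchanged, B3 unchanged); cached 18 stands.
  C5: dirty, but its reads are unchanged (B3 unchanged, G5 unchanged); cached 18 stands.
  F3: dirty, but its reads are unchanged (C5 unchanged, A9 unchanged); cached -9 stands.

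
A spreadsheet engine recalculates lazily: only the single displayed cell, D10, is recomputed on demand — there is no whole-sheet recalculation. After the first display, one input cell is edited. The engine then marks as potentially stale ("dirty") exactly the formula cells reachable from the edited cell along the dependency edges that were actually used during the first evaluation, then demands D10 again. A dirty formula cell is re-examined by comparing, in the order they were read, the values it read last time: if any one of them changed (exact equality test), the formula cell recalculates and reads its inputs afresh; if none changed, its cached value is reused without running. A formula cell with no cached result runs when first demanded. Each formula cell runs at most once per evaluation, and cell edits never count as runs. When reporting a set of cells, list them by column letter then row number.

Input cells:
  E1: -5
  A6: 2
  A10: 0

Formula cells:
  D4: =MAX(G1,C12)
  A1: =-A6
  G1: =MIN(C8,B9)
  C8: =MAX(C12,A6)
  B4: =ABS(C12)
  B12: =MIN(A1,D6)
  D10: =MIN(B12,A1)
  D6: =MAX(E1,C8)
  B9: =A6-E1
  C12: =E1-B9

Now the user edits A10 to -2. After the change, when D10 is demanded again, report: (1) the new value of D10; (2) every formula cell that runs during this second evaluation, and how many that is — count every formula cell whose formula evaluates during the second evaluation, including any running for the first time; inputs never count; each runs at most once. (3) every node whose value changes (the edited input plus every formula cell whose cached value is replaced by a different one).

New value of D10: -2.
Formula cells that run: none — 0 in total.
Values that change: A10.
Key observation: A10 is never demanded by the output, so the edit triggers no recomputation at all.

First evaluation (everything demanded from the output):
  A1 = -(2) = -2
  B9 = 2 - -5 = 7
  C12 = -5 - 7 = -12
  C8 = MAX(-12, 2) = 2
  D6 = MAX(-5, 2) = 2
  B12 = MIN(-2, 2) = -2
  D10 = MIN(-2, -2) = -2

Propagation after the edit:
  A10 feeds no computation that the output demands — nothing is marked dirty and nothing runs.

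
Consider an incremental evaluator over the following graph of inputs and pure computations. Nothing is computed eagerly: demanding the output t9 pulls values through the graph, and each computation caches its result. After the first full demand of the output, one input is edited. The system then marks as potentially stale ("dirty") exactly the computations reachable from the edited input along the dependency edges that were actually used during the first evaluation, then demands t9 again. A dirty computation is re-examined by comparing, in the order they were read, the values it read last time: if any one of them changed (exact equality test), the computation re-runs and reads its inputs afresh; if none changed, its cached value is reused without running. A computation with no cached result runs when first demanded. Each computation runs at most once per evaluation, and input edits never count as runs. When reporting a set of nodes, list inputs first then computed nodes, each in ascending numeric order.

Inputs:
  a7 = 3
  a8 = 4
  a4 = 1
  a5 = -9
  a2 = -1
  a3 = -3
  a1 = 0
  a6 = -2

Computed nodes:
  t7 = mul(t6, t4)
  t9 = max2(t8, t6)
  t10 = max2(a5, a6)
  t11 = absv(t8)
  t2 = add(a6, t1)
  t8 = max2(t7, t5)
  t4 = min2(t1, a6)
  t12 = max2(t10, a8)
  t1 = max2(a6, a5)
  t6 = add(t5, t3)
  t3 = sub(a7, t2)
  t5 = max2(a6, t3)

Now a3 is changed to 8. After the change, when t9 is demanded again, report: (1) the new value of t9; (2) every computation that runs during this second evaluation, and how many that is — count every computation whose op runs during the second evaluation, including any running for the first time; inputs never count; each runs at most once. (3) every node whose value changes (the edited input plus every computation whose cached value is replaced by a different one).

Initial pass — values computed on the first demand:
  t1 = max2(-2, -9) = -2
  t2 = add(-2, -2) = -4
  t3 = sub(3, -4) = 7
  t4 = min2(-2, -2) = -2
  t5 = max2(-2, 7) = 7
  t6 = add(7, 7) = 14
  t7 = mul(14, -2) = -28
  t8 = max2(-28, 7) = 7
  t9 = max2(7, 14) = 14

Second demand — change propagation:
  no demanded computation ever read a3, so the edit dirties nothing and nothing runs.

The important point: nothing the output needs ever reads a3, so the edit is invisible to it.

t9 now evaluates to 14.
Run set: none (0 run).
Changed values: a3.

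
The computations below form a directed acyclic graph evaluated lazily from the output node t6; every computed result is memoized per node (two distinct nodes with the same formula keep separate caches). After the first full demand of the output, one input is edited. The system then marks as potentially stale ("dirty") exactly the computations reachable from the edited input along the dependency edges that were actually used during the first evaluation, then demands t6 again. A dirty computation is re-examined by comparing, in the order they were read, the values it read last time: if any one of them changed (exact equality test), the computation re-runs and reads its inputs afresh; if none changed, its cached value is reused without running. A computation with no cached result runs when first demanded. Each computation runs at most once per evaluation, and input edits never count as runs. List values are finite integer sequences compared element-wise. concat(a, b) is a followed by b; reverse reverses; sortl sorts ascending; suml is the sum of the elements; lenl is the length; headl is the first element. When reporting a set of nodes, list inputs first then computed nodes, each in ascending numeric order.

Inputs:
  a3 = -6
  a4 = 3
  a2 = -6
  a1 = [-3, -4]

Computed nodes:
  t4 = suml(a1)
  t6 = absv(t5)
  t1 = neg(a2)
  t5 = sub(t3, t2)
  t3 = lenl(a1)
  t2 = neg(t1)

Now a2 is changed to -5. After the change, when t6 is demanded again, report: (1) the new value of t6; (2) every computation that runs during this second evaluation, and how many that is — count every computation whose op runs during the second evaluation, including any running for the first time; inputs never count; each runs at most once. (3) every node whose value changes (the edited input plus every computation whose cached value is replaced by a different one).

First demand of the output computes:
  t1 = neg(-6) = 6
  t2 = neg(6) = -6
  t3 = lenl([-3, -4]) = 2
  t5 = sub(2, -6) = 8
  t6 = absv(8) = 8

After the edit, cleaning proceeds:
  t1: a read changed (a2 -6->-5) — executes, giving 5.
  t2: a read changed (t1 6->5) — executes, giving -5.
  t5: a read changed (t2 -6->-5) — executes, giving 7.
  t6: a read changed (t5 8->7) — executes, giving 7.

Demanding t6 again yields 7.
4 computations run: t1, t2, t5, t6.
The nodes whose values change: a2, t1, t2, t5, t6.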